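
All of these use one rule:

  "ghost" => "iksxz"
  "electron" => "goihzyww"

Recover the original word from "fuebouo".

Letter i (0-indexed) is shifted by i+2, so successive shifts are 2, 3, 4, ….
Decoding fuebouo: f−2=d, u−3=r, e−4=a, b−5=w, o−6=i, u−7=n, o−8=g.

drawing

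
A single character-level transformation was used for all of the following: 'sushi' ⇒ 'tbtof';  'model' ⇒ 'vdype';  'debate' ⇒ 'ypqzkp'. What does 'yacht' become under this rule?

Each letter's alphabet position (a=0..z=25) is mapped through 17·x+25 mod 26 — an affine cipher.
For yacht: y(24)→17·24+25≡17=r; a(0)→17·0+25≡25=z; c(2)→17·2+25≡7=h; h(7)→17·7+25≡14=o; t(19)→17·19+25≡10=k (all mod 26).

rzhok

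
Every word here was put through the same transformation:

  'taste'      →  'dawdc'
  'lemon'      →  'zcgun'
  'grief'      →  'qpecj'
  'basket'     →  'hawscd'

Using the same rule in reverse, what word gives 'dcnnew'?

t(19)→d(3) and a(0)→a(0) fit y≡7x+0 (mod 26); the inverse of 7 mod 26 is 15. Treating letters as 0–25, the rule is x ↦ 7x + 0 (mod 26).
Reversing it on dcnnew: d(3)→15·(3−0)≡19=t; c(2)→15·(2−0)≡4=e; n(13)→15·(13−0)≡13=n; n(13)→15·(13−0)≡13=n; e(4)→15·(4−0)≡8=i; w(22)→15·(22−0)≡18=s (all mod 26).

tennis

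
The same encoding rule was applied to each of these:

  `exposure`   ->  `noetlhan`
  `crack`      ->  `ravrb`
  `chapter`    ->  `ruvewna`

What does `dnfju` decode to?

weigh

Treating letters as 0–25, the rule is x ↦ 11x + 21 (mod 26).
Undoing it on dnfju: d(3)→19·(3−21)≡22=w; n(13)→19·(13−21)≡4=e; f(5)→19·(5−21)≡8=i; j(9)→19·(9−21)≡6=g; u(20)→19·(20−21)≡7=h (all mod 26).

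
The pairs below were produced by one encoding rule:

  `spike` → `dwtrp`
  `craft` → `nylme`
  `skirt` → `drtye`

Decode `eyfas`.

Shifts by position in spike: pos 0: s→d (+11), pos 1: p→w (+7), pos 2: i→t (+11), pos 3: k→r (+7) — repeating every 2. It's a Vigenère-style cipher with numeric key [11,7]: position i shifts by key[i mod 2].
Decoding eyfas: e−11=t, y−7=r, f−11=u, a−7=t, s−11=h.

truth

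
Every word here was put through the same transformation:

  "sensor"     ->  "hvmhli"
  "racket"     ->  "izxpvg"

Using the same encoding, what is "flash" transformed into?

Each pair mirrors across the alphabet (s↔h, e↔v, n↔m): positions sum to 25. Each letter is replaced by its mirror in the alphabet: a↔z, b↔y, c↔x, and so on (the Atbash cipher).
On flash: f↔u, l↔o, a↔z, s↔h, h↔s.

uozhs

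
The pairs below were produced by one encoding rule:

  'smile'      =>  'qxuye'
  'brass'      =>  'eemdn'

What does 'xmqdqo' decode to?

cereal

The output letters match the input read backwards, each shifted +12: smile reversed is elims. Read the word backwards and shift each letter +12.
Decoding xmqdqo: shift back: x−12=l, m−12=a, q−12=e, d−12=r, q−12=e, o−12=c → laerec; then reverse → cereal.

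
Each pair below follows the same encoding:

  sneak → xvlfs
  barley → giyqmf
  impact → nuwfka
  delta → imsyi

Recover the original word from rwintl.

Shifts by position in sneak: pos 0: s→x (+5), pos 1: n→v (+8), pos 2: e→l (+7), pos 3: a→f (+5), pos 4: k→s (+8) — repeating every 3. The shifts repeat in a cycle of length 3: positions 0,1,… shift by +5, +8, +7, then the pattern repeats.
Reversing it on rwintl: r−5=m, w−8=o, i−7=b, n−5=i, t−8=l, l−7=e.

mobile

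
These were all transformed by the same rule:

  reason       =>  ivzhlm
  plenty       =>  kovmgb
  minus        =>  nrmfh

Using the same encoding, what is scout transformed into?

Each pair mirrors across the alphabet (r↔i, e↔v, a↔z): positions sum to 25. Letters are reflected about the middle of the alphabet (position → 25−position): Atbash.
For scout: s↔h, c↔x, o↔l, u↔f, t↔g.

hxlfg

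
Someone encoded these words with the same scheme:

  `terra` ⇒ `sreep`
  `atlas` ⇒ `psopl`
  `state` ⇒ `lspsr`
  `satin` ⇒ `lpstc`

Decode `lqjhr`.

t(19)→s(18) and e(4)→r(17) fit y≡7x+15 (mod 26); the inverse of 7 mod 26 is 15. Each letter's alphabet position (a=0..z=25) is mapped through 7·x+15 mod 26 — an affine cipher.
Reversing it on lqjhr: l(11)→15·(11−15)≡18=s; q(16)→15·(16−15)≡15=p; j(9)→15·(9−15)≡14=o; h(7)→15·(7−15)≡10=k; r(17)→15·(17−15)≡4=e (all mod 26).

spoke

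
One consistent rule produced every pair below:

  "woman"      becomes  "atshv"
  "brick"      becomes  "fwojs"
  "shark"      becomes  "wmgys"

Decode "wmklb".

The shift increases by 1 at each position, starting from +4: 4, 5, 6, ….
Reversing it on wmklb: w−4=s, m−5=h, k−6=e, l−7=e, b−8=t.

sheet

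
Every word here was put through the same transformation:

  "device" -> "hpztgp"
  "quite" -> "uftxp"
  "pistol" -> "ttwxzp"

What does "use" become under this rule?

fwp

The shift depends on letter class: consonant d→h is +4, but vowel e→p is +11. Two shifts are in play — +11 for a/e/i/o/u, +4 for every other letter.
Applying it to use: u(vowel)+11=f, s(cons)+4=w, e(vowel)+11=p.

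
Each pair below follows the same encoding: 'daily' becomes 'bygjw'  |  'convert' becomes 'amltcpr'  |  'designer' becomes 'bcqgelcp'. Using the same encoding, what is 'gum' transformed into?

Compare letters: d→b is +24, a→y is +24, i→g is +24 — a constant shift. It's a constant shift of +24 (ROT24).
For gum: g+24=e, u+24=s, m+24=k.

esk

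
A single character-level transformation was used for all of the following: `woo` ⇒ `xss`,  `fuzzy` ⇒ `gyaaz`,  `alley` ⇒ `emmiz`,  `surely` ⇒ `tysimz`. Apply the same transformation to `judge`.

The shift depends on letter class: consonant w→x is +1, but vowel o→s is +4. Vowels shift forward by 4 and consonants shift forward by 1.
For judge: j(cons)+1=k, u(vowel)+4=y, d(cons)+1=e, g(cons)+1=h, e(vowel)+4=i.

kyehi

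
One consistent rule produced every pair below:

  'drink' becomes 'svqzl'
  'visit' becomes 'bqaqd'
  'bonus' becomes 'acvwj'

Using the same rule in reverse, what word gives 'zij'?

Read the word backwards and shift each letter +8.
Reversing it on zij: shift back: z−8=r, i−8=a, j−8=b → rab; then reverse → bar.

bar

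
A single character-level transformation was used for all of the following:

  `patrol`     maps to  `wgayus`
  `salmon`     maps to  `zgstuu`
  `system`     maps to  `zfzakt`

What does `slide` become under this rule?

zsokk

The shift depends on letter class: consonant p→w is +7, but vowel a→g is +6. The rule splits by letter class: vowels +6, consonants +7.
For slide: s(cons)+7=z, l(cons)+7=s, i(vowel)+6=o, d(cons)+7=k, e(vowel)+6=k.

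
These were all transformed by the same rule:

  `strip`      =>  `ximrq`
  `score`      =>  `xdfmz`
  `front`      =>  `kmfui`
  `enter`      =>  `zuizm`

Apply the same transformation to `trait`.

Each letter's alphabet position (a=0..z=25) is mapped through 11·x+7 mod 26 — an affine cipher.
For trait: t(19)→11·19+7≡8=i; r(17)→11·17+7≡12=m; a(0)→11·0+7≡7=h; i(8)→11·8+7≡17=r; t(19)→11·19+7≡8=i (all mod 26).

imhri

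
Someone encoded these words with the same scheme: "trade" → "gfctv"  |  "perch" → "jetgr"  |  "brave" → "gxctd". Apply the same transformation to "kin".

pkm

Read the word backwards and shift each letter +2.
Applying it to kin: reverse → nik; then shift: n+2=p, i+2=k, k+2=m.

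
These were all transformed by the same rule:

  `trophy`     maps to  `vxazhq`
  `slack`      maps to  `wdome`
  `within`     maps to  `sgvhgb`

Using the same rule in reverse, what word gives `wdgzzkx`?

slipper

t(19)→v(21) and r(17)→x(23) fit y≡25x+14 (mod 26); the inverse of 25 mod 26 is 25. Each letter's alphabet position (a=0..z=25) is mapped through 25·x+14 mod 26 — an affine cipher.
Reversing it on wdgzzkx: w(22)→25·(22−14)≡18=s; d(3)→25·(3−14)≡11=l; g(6)→25·(6−14)≡8=i; z(25)→25·(25−14)≡15=p; z(25)→25·(25−14)≡15=p; k(10)→25·(10−14)≡4=e; x(23)→25·(23−14)≡17=r (all mod 26).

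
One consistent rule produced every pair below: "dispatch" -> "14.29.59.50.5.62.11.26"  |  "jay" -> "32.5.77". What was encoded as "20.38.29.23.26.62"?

d(#4)→14 and i(#9)→29: differences scale by 3, so n = 3·pos + 2. The formula is n = 3×(alphabet index, a=1) + 2.
Decoding 20.38.29.23.26.62: 20→(20−2)÷3=6=f, 38→(38−2)÷3=12=l, 29→(29−2)÷3=9=i, 23→(23−2)÷3=7=g, 26→(26−2)÷3=8=h, 62→(62−2)÷3=20=t.

flight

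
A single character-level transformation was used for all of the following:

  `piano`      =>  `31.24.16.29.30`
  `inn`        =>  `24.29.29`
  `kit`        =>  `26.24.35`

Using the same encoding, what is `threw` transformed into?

p is letter #16 and maps to 31: an offset of 15. Letters become their 1-based position plus 15 (so a→16, b→17, …).
Applying it to threw: t=20→35, h=8→23, r=18→33, e=5→20, w=23→38.

35.23.33.20.38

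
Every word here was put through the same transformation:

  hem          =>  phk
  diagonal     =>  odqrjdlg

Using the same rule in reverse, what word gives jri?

fog

The output letters match the input read backwards, each shifted +3: hem reversed is meh. The word is reversed, then every letter is shifted forward by 3.
Decoding jri: shift back: j−3=g, r−3=o, i−3=f → gof; then reverse → fog.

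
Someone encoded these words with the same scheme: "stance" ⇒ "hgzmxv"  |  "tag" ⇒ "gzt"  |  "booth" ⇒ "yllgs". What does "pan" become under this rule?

kzm

Each pair mirrors across the alphabet (s↔h, t↔g, a↔z): positions sum to 25. Letters are reflected about the middle of the alphabet (position → 25−position): Atbash.
Applying it to pan: p↔k, a↔z, n↔m.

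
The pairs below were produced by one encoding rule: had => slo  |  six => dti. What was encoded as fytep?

unite

This is a Caesar cipher with shift 11.
Reversing it on fytep: f−11=u, y−11=n, t−11=i, e−11=t, p−11=e.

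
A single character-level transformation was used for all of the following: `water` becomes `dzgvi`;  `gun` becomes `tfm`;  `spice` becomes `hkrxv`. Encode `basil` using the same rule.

Each letter is replaced by its mirror in the alphabet: a↔z, b↔y, c↔x, and so on (the Atbash cipher).
For basil: b↔y, a↔z, s↔h, i↔r, l↔o.

yzhro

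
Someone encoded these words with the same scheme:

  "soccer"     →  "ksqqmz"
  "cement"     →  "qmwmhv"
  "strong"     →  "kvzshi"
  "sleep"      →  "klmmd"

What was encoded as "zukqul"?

This is an affine cipher: with a=0,…,z=25, each position x becomes (11x+20) mod 26.
Reversing it on zukqul: z(25)→19·(25−20)≡17=r; u(20)→19·(20−20)≡0=a; k(10)→19·(10−20)≡18=s; q(16)→19·(16−20)≡2=c; u(20)→19·(20−20)≡0=a; l(11)→19·(11−20)≡11=l (all mod 26).

rascal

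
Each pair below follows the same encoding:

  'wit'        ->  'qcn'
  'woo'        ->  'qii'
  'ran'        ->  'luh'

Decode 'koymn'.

Compare letters: w→q is +20, i→c is +20, t→n is +20 — a constant shift. Every letter moves 20 places later in the alphabet, wrapping around z→a.
Undoing it on koymn: k−20=q, o−20=u, y−20=e, m−20=s, n−20=t.

quest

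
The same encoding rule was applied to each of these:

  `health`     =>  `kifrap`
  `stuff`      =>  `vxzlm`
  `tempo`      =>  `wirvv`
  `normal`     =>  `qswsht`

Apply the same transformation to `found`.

Letter i (0-indexed) is shifted by i+3, so successive shifts are 3, 4, 5, ….
On found: f+3=i, o+4=s, u+5=z, n+6=t, d+7=k.

isztk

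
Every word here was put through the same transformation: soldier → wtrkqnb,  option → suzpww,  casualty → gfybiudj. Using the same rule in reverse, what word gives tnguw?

piano

Letter i (0-indexed) is shifted by i+4, so successive shifts are 4, 5, 6, ….
Reversing it on tnguw: t−4=p, n−5=i, g−6=a, u−7=n, w−8=o.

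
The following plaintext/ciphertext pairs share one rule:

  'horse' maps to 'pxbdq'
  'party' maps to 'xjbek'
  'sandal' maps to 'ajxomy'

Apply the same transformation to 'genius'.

Each letter shifts forward by (position + 8), i.e. 8, 9, 10, … — the shift grows by one for each successive letter.
For genius: g+8=o, e+9=n, n+10=x, i+11=t, u+12=g, s+13=f.

onxtgf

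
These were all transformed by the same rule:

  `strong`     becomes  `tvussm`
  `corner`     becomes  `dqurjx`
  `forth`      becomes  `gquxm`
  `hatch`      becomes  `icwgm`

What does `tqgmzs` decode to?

sodium

Letter i (0-indexed) is shifted by i+1, so successive shifts are 1, 2, 3, ….
Reversing it on tqgmzs: t−1=s, q−2=o, g−3=d, m−4=i, z−5=u, s−6=m.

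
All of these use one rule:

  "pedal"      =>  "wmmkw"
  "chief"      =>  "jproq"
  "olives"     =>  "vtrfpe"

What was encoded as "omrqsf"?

In pedal: p→w is +7, e→m is +8, d→m is +9, a→k is +10 — the shift increases by 1 each position. Letter i (0-indexed) is shifted by i+7, so successive shifts are 7, 8, 9, ….
Reversing it on omrqsf: o−7=h, m−8=e, r−9=i, q−10=g, s−11=h, f−12=t.

height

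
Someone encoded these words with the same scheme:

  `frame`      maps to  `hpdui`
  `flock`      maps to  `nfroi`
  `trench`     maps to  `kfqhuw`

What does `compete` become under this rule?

hwhsprf

Read the word backwards and shift each letter +3.
For compete: reverse → etepmoc; then shift: e+3=h, t+3=w, e+3=h, p+3=s, m+3=p, o+3=r, c+3=f.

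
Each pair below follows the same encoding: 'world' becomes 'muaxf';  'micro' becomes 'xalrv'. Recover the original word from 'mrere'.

The output letters match the input read backwards, each shifted +9: world reversed is dlrow. The word is reversed, then every letter is shifted forward by 9.
Undoing it on mrere: shift back: m−9=d, r−9=i, e−9=v, r−9=i, e−9=v → diviv; then reverse → vivid.

vivid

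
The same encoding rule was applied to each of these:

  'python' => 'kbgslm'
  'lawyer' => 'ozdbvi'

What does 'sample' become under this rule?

Each pair mirrors across the alphabet (p↔k, y↔b, t↔g): positions sum to 25. This is the alphabet-reversal cipher (Atbash): a becomes z, b becomes y, etc.
Applying it to sample: s↔h, a↔z, m↔n, p↔k, l↔o, e↔v.

hznkov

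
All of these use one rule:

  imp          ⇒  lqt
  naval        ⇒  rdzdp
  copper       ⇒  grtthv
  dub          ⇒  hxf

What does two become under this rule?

The shift depends on letter class: consonant m→q is +4, but vowel i→l is +3. Vowels shift forward by 3 and consonants shift forward by 4.
For two: t(cons)+4=x, w(cons)+4=a, o(vowel)+3=r.

xar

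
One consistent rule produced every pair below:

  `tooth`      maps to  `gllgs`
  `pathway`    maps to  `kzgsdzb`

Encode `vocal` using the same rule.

Each pair mirrors across the alphabet (t↔g, o↔l, o↔l): positions sum to 25. Letters are reflected about the middle of the alphabet (position → 25−position): Atbash.
For vocal: v↔e, o↔l, c↔x, a↔z, l↔o.

elxzo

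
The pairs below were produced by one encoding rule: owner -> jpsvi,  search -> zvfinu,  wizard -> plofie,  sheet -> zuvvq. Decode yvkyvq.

Treating letters as 0–25, the rule is x ↦ 17x + 5 (mod 26).
Decoding yvkyvq: y(24)→23·(24−5)≡21=v; v(21)→23·(21−5)≡4=e; k(10)→23·(10−5)≡11=l; y(24)→23·(24−5)≡21=v; v(21)→23·(21−5)≡4=e; q(16)→23·(16−5)≡19=t (all mod 26).

velvet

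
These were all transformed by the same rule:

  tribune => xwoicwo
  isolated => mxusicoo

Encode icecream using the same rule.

mhkjznkx

In tribune: t→x is +4, r→w is +5, i→o is +6, b→i is +7 — the shift increases by 1 each position. Letter i (0-indexed) is shifted by i+4, so successive shifts are 4, 5, 6, ….
Applying it to icecream: i+4=m, c+5=h, e+6=k, c+7=j, r+8=z, e+9=n, a+10=k, m+11=x.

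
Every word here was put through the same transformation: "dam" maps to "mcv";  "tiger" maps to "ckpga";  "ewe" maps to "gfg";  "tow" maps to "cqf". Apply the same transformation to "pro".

yaq

Vowels shift forward by 2 and consonants shift forward by 9.
For pro: p(cons)+9=y, r(cons)+9=a, o(vowel)+2=q.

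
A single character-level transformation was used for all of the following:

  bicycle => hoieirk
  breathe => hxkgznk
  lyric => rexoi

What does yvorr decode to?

Compare letters: b→h is +6, i→o is +6, c→i is +6 — a constant shift. It's a constant shift of +6 (ROT6).
Reversing it on yvorr: y−6=s, v−6=p, o−6=i, r−6=l, r−6=l.

spill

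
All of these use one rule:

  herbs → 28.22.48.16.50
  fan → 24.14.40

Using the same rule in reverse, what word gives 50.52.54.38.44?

With a=1..z=26, the number is 2·pos + 12.
Decoding 50.52.54.38.44: 50→(50−12)÷2=19=s, 52→(52−12)÷2=20=t, 54→(54−12)÷2=21=u, 38→(38−12)÷2=13=m, 44→(44−12)÷2=16=p.

stump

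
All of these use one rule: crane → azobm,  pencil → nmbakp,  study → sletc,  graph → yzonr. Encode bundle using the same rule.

hebtpm

Treating letters as 0–25, the rule is x ↦ 19x + 14 (mod 26).
For bundle: b(1)→19·1+14≡7=h; u(20)→19·20+14≡4=e; n(13)→19·13+14≡1=b; d(3)→19·3+14≡19=t; l(11)→19·11+14≡15=p; e(4)→19·4+14≡12=m (all mod 26).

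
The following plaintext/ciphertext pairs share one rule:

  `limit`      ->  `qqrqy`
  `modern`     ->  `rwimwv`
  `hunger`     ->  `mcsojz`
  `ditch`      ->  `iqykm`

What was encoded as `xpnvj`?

A repeating key of period 2 is used — shifts +5, +8 over and over.
Decoding xpnvj: x−5=s, p−8=h, n−5=i, v−8=n, j−5=e.

shine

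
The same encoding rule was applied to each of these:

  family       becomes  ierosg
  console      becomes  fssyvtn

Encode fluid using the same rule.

ipzok

In family: f→i is +3, a→e is +4, m→r is +5, i→o is +6 — the shift increases by 1 each position. Each letter shifts forward by (position + 3), i.e. 3, 4, 5, … — the shift grows by one for each successive letter.
Applying it to fluid: f+3=i, l+4=p, u+5=z, i+6=o, d+7=k.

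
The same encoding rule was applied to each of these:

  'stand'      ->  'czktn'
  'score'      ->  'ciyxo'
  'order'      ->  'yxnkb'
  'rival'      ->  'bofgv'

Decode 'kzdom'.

Shifts by position in stand: pos 0: s→c (+10), pos 1: t→z (+6), pos 2: a→k (+10), pos 3: n→t (+6) — repeating every 2. It's a Vigenère-style cipher with numeric key [10,6]: position i shifts by key[i mod 2].
Reversing it on kzdom: k−10=a, z−6=t, d−10=t, o−6=i, m−10=c.

attic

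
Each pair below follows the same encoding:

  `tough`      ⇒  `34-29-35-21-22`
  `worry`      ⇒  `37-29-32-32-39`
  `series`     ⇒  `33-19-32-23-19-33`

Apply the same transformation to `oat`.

The number is (letter's place in the alphabet, a=1) + 14.
For oat: o=15→29, a=1→15, t=20→34.

29-15-34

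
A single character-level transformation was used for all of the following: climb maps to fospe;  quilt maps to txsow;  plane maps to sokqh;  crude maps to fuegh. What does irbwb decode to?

forty

It's a Vigenère-style cipher with numeric key [3,3,10]: position i shifts by key[i mod 3].
Reversing it on irbwb: i−3=f, r−3=o, b−10=r, w−3=t, b−3=y.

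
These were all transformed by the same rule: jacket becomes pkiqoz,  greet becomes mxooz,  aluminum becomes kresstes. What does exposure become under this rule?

The shift depends on letter class: consonant j→p is +6, but vowel a→k is +10. Vowels shift forward by 10 and consonants shift forward by 6.
For exposure: e(vowel)+10=o, x(cons)+6=d, p(cons)+6=v, o(vowel)+10=y, s(cons)+6=y, u(vowel)+10=e, r(cons)+6=x, e(vowel)+10=o.

odvyyexo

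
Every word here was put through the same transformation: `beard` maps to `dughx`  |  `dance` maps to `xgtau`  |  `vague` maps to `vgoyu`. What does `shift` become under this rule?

b(1)→d(3) and e(4)→u(20) fit y≡23x+6 (mod 26); the inverse of 23 mod 26 is 17. Treating letters as 0–25, the rule is x ↦ 23x + 6 (mod 26).
On shift: s(18)→23·18+6≡4=e; h(7)→23·7+6≡11=l; i(8)→23·8+6≡8=i; f(5)→23·5+6≡17=r; t(19)→23·19+6≡1=b (all mod 26).

elirb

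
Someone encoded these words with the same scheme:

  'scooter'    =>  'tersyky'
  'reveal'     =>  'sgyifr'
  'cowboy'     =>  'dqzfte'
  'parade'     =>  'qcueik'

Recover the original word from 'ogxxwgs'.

neutral

In scooter: s→t is +1, c→e is +2, o→r is +3, o→s is +4 — the shift increases by 1 each position. The shift increases by 1 at each position, starting from +1: 1, 2, 3, ….
Undoing it on ogxxwgs: o−1=n, g−2=e, x−3=u, x−4=t, w−5=r, g−6=a, s−7=l.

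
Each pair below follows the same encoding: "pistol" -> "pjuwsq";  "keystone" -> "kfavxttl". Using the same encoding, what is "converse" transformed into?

In pistol: p→p is +0, i→j is +1, s→u is +2, t→w is +3 — the shift increases by 1 each position. Letter i (0-indexed) is shifted by i+0, so successive shifts are 0, 1, 2, ….
On converse: c+0=c, o+1=p, n+2=p, v+3=y, e+4=i, r+5=w, s+6=y, e+7=l.

cppyiwyl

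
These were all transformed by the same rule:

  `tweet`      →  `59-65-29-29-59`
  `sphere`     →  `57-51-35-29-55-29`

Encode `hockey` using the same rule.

t(#20)→59 and w(#23)→65: differences scale by 2, so n = 2·pos + 19. The formula is n = 2×(alphabet index, a=1) + 19.
Applying it to hockey: h=8→35, o=15→49, c=3→25, k=11→41, e=5→29, y=25→69.

35-49-25-41-29-69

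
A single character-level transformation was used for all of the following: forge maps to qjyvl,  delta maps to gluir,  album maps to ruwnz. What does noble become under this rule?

ejwul

Each letter's alphabet position (a=0..z=25) is mapped through 5·x+17 mod 26 — an affine cipher.
Applying it to noble: n(13)→5·13+17≡4=e; o(14)→5·14+17≡9=j; b(1)→5·1+17≡22=w; l(11)→5·11+17≡20=u; e(4)→5·4+17≡11=l (all mod 26).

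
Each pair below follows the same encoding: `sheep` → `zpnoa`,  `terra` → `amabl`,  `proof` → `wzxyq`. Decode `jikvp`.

cable

The shift increases by 1 at each position, starting from +7: 7, 8, 9, ….
Decoding jikvp: j−7=c, i−8=a, k−9=b, v−10=l, p−11=e.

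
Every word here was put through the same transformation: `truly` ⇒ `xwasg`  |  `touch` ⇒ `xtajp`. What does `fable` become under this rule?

In truly: t→x is +4, r→w is +5, u→a is +6, l→s is +7 — the shift increases by 1 each position. Each letter shifts forward by (position + 4), i.e. 4, 5, 6, … — the shift grows by one for each successive letter.
Applying it to fable: f+4=j, a+5=f, b+6=h, l+7=s, e+8=m.

jfhsm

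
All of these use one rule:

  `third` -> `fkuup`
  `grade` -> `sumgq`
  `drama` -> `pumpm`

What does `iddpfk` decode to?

warmth

It's a Vigenère-style cipher with numeric key [12,3]: position i shifts by key[i mod 2].
Decoding iddpfk: i−12=w, d−3=a, d−12=r, p−3=m, f−12=t, k−3=h.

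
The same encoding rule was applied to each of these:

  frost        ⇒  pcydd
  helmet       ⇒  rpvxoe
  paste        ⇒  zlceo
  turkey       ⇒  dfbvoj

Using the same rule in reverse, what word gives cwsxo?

Shifts by position in frost: pos 0: f→p (+10), pos 1: r→c (+11), pos 2: o→y (+10), pos 3: s→d (+11) — repeating every 2. A repeating key of period 2 is used — shifts +10, +11 over and over.
Undoing it on cwsxo: c−10=s, w−11=l, s−10=i, x−11=m, o−10=e.

slime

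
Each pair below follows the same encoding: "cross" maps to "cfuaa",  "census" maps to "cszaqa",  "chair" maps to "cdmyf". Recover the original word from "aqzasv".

sunset

c(2)→c(2) and r(17)→f(5) fit y≡21x+12 (mod 26); the inverse of 21 mod 26 is 5. Each letter's alphabet position (a=0..z=25) is mapped through 21·x+12 mod 26 — an affine cipher.
Undoing it on aqzasv: a(0)→5·(0−12)≡18=s; q(16)→5·(16−12)≡20=u; z(25)→5·(25−12)≡13=n; a(0)→5·(0−12)≡18=s; s(18)→5·(18−12)≡4=e; v(21)→5·(21−12)≡19=t (all mod 26).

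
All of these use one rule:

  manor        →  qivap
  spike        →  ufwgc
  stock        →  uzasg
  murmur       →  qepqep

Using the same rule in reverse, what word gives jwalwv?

violin

Each letter's alphabet position (a=0..z=25) is mapped through 5·x+8 mod 26 — an affine cipher.
Undoing it on jwalwv: j(9)→21·(9−8)≡21=v; w(22)→21·(22−8)≡8=i; a(0)→21·(0−8)≡14=o; l(11)→21·(11−8)≡11=l; w(22)→21·(22−8)≡8=i; v(21)→21·(21−8)≡13=n (all mod 26).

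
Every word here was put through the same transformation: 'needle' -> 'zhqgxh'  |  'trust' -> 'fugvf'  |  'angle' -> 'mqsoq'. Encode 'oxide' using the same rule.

aaugq

It's a Vigenère-style cipher with numeric key [12,3]: position i shifts by key[i mod 2].
For oxide: o+12=a, x+3=a, i+12=u, d+3=g, e+12=q.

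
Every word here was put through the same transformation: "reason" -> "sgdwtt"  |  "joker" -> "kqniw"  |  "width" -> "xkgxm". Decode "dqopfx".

collar

Letter i (0-indexed) is shifted by i+1, so successive shifts are 1, 2, 3, ….
Reversing it on dqopfx: d−1=c, q−2=o, o−3=l, p−4=l, f−5=a, x−6=r.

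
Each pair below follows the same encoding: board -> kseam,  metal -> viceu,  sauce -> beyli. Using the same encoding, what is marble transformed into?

veakui

The shift depends on letter class: consonant b→k is +9, but vowel o→s is +4. Vowels shift forward by 4 and consonants shift forward by 9.
Applying it to marble: m(cons)+9=v, a(vowel)+4=e, r(cons)+9=a, b(cons)+9=k, l(cons)+9=u, e(vowel)+4=i.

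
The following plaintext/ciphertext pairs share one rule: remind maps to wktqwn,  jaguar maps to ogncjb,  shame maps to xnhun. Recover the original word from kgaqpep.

fatigue

In remind: r→w is +5, e→k is +6, m→t is +7, i→q is +8 — the shift increases by 1 each position. Letter i (0-indexed) is shifted by i+5, so successive shifts are 5, 6, 7, ….
Decoding kgaqpep: k−5=f, g−6=a, a−7=t, q−8=i, p−9=g, e−10=u, p−11=e.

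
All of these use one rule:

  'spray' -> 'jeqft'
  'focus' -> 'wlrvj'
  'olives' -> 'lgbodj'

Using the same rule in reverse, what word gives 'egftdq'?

s(18)→j(9) and p(15)→e(4) fit y≡19x+5 (mod 26); the inverse of 19 mod 26 is 11. This is an affine cipher: with a=0,…,z=25, each position x becomes (19x+5) mod 26.
Decoding egftdq: e(4)→11·(4−5)≡15=p; g(6)→11·(6−5)≡11=l; f(5)→11·(5−5)≡0=a; t(19)→11·(19−5)≡24=y; d(3)→11·(3−5)≡4=e; q(16)→11·(16−5)≡17=r (all mod 26).

player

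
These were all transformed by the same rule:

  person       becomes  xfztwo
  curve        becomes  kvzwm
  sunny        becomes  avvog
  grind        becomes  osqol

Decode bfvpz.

tenor

Shifts by position in person: pos 0: p→x (+8), pos 1: e→f (+1), pos 2: r→z (+8), pos 3: s→t (+1) — repeating every 2. A repeating key of period 2 is used — shifts +8, +1 over and over.
Undoing it on bfvpz: b−8=t, f−1=e, v−8=n, p−1=o, z−8=r.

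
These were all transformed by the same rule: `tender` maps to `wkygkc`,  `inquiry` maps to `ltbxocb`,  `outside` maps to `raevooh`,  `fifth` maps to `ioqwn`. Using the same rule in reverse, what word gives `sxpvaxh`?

presume

It's a Vigenère-style cipher with numeric key [3,6,11]: position i shifts by key[i mod 3].
Decoding sxpvaxh: s−3=p, x−6=r, p−11=e, v−3=s, a−6=u, x−11=m, h−3=e.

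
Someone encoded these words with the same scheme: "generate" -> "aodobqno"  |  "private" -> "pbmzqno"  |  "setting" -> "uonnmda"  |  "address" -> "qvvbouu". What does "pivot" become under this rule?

g(6)→a(0) and e(4)→o(14) fit y≡19x+16 (mod 26); the inverse of 19 mod 26 is 11. This is an affine cipher: with a=0,…,z=25, each position x becomes (19x+16) mod 26.
For pivot: p(15)→19·15+16≡15=p; i(8)→19·8+16≡12=m; v(21)→19·21+16≡25=z; o(14)→19·14+16≡22=w; t(19)→19·19+16≡13=n (all mod 26).

pmzwn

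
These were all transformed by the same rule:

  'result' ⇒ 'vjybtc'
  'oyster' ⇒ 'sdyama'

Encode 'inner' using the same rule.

mstlz

In result: r→v is +4, e→j is +5, s→y is +6, u→b is +7 — the shift increases by 1 each position. Letter i (0-indexed) is shifted by i+4, so successive shifts are 4, 5, 6, ….
For inner: i+4=m, n+5=s, n+6=t, e+7=l, r+8=z.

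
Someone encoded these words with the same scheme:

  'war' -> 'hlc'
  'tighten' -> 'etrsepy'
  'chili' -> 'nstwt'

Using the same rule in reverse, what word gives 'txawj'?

Each letter is shifted forward by 11 in the alphabet (a Caesar shift of +11).
Undoing it on txawj: t−11=i, x−11=m, a−11=p, w−11=l, j−11=y.

imply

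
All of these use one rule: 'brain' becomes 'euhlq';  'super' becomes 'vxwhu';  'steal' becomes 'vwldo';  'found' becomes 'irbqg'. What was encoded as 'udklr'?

radio

Shifts by position in brain: pos 0: b→e (+3), pos 1: r→u (+3), pos 2: a→h (+7), pos 3: i→l (+3), pos 4: n→q (+3) — repeating every 3. It's a Vigenère-style cipher with numeric key [3,3,7]: position i shifts by key[i mod 3].
Reversing it on udklr: u−3=r, d−3=a, k−7=d, l−3=i, r−3=o.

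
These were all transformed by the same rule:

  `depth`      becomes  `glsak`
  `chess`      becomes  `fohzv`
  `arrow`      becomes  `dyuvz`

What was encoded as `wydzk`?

trash

Shifts by position in depth: pos 0: d→g (+3), pos 1: e→l (+7), pos 2: p→s (+3), pos 3: t→a (+7) — repeating every 2. A repeating key of period 2 is used — shifts +3, +7 over and over.
Reversing it on wydzk: w−3=t, y−7=r, d−3=a, z−7=s, k−3=h.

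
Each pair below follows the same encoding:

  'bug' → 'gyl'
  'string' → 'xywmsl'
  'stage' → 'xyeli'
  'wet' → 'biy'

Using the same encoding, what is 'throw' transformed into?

ymwsb

Vowels shift forward by 4 and consonants shift forward by 5.
On throw: t(cons)+5=y, h(cons)+5=m, r(cons)+5=w, o(vowel)+4=s, w(cons)+5=b.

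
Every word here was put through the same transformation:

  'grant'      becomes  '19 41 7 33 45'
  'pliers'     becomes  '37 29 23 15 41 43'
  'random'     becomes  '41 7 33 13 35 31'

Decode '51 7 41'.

With a=1..z=26, the number is 2·pos + 5.
Undoing it on 51 7 41: 51→(51−5)÷2=23=w, 7→(7−5)÷2=1=a, 41→(41−5)÷2=18=r.

war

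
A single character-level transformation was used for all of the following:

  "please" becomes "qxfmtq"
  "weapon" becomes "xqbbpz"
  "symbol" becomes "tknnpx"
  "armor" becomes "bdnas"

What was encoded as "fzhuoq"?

Shifts by position in please: pos 0: p→q (+1), pos 1: l→x (+12), pos 2: e→f (+1), pos 3: a→m (+12) — repeating every 2. A repeating key of period 2 is used — shifts +1, +12 over and over.
Decoding fzhuoq: f−1=e, z−12=n, h−1=g, u−12=i, o−1=n, q−12=e.

engine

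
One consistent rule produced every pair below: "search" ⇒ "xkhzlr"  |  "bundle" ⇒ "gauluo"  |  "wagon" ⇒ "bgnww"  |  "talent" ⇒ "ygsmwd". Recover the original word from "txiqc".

orbit

The shift increases by 1 at each position, starting from +5: 5, 6, 7, ….
Undoing it on txiqc: t−5=o, x−6=r, i−7=b, q−8=i, c−9=t.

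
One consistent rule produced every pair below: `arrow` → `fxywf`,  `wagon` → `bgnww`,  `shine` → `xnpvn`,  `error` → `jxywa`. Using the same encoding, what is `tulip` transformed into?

Letter i (0-indexed) is shifted by i+5, so successive shifts are 5, 6, 7, ….
Applying it to tulip: t+5=y, u+6=a, l+7=s, i+8=q, p+9=y.

yasqy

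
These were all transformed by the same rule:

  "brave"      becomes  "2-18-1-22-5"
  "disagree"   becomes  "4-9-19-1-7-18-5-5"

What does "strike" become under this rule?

19-20-18-9-11-5

b is letter #2 and maps to 2: an offset of 0. Each letter is replaced by its alphabet position (a=1, b=2, …, z=26).
Applying it to strike: s=19→19, t=20→20, r=18→18, i=9→9, k=11→11, e=5→5.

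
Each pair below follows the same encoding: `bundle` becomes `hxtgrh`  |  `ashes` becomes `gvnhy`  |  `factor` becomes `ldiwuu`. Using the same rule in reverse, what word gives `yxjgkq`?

sudden

The shifts repeat in a cycle of length 2: positions 0,1,… shift by +6, +3, then the pattern repeats.
Decoding yxjgkq: y−6=s, x−3=u, j−6=d, g−3=d, k−6=e, q−3=n.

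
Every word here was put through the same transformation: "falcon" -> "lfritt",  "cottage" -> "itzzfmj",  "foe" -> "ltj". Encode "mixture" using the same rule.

sndzzxj

The shift depends on letter class: consonant f→l is +6, but vowel a→f is +5. Vowels shift forward by 5 and consonants shift forward by 6.
For mixture: m(cons)+6=s, i(vowel)+5=n, x(cons)+6=d, t(cons)+6=z, u(vowel)+5=z, r(cons)+6=x, e(vowel)+5=j.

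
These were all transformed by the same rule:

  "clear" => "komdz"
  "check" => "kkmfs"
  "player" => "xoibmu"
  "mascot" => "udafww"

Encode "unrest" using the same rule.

cqzhaw

A repeating key of period 2 is used — shifts +8, +3 over and over.
On unrest: u+8=c, n+3=q, r+8=z, e+3=h, s+8=a, t+3=w.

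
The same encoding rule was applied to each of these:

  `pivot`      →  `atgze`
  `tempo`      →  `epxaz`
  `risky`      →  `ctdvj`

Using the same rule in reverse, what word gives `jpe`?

Compare letters: p→a is +11, i→t is +11, v→g is +11 — a constant shift. Each letter is shifted forward by 11 in the alphabet (a Caesar shift of +11).
Reversing it on jpe: j−11=y, p−11=e, e−11=t.

yet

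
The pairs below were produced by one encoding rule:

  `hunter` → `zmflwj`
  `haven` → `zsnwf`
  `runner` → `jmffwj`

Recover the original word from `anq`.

ivy

Compare letters: h→z is +18, u→m is +18, n→f is +18 — a constant shift. Each letter is shifted forward by 18 in the alphabet (a Caesar shift of +18).
Reversing it on anq: a−18=i, n−18=v, q−18=y.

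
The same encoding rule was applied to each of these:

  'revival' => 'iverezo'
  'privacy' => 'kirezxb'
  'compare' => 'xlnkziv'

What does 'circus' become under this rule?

xrixfh

Each pair mirrors across the alphabet (r↔i, e↔v, v↔e): positions sum to 25. Letters are reflected about the middle of the alphabet (position → 25−position): Atbash.
Applying it to circus: c↔x, i↔r, r↔i, c↔x, u↔f, s↔h.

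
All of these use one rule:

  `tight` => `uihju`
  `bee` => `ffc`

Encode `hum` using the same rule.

nvi

The output letters match the input read backwards, each shifted +1: tight reversed is thgit. Two steps: reverse the string, then apply a Caesar shift of +1.
On hum: reverse → muh; then shift: m+1=n, u+1=v, h+1=i.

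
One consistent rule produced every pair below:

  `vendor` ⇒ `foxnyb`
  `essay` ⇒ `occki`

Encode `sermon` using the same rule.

Compare letters: v→f is +10, e→o is +10, n→x is +10 — a constant shift. Every letter moves 10 places later in the alphabet, wrapping around z→a.
Applying it to sermon: s+10=c, e+10=o, r+10=b, m+10=w, o+10=y, n+10=x.

cobwyx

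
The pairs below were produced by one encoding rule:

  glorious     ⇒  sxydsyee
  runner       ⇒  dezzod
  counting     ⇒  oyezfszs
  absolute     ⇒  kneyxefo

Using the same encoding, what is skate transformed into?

The shift depends on letter class: consonant g→s is +12, but vowel o→y is +10. Vowels shift forward by 10 and consonants shift forward by 12.
On skate: s(cons)+12=e, k(cons)+12=w, a(vowel)+10=k, t(cons)+12=f, e(vowel)+10=o.

ewkfo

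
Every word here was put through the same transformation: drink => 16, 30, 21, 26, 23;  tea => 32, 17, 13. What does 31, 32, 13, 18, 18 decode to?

staff

d is letter #4 and maps to 16: an offset of 12. Letters become their 1-based position plus 12 (so a→13, b→14, …).
Undoing it on 31, 32, 13, 18, 18: 31→(31−12)÷1=19=s, 32→(32−12)÷1=20=t, 13→(13−12)÷1=1=a, 18→(18−12)÷1=6=f, 18→(18−12)÷1=6=f.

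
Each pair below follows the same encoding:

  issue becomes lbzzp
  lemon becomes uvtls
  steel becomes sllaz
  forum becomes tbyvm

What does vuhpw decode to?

piano

The output letters match the input read backwards, each shifted +7: issue reversed is eussi. Two steps: reverse the string, then apply a Caesar shift of +7.
Decoding vuhpw: shift back: v−7=o, u−7=n, h−7=a, p−7=i, w−7=p → onaip; then reverse → piano.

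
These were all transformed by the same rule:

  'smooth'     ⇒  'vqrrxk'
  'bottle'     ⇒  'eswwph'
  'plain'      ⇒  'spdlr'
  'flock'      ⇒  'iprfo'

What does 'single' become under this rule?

vmqjph

Shifts by position in smooth: pos 0: s→v (+3), pos 1: m→q (+4), pos 2: o→r (+3), pos 3: o→r (+3), pos 4: t→x (+4), pos 5: h→k (+3) — repeating every 3. It's a Vigenère-style cipher with numeric key [3,4,3]: position i shifts by key[i mod 3].
On single: s+3=v, i+4=m, n+3=q, g+3=j, l+4=p, e+3=h.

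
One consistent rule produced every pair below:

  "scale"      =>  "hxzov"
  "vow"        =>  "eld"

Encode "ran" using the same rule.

Each pair mirrors across the alphabet (s↔h, c↔x, a↔z): positions sum to 25. Letters are reflected about the middle of the alphabet (position → 25−position): Atbash.
For ran: r↔i, a↔z, n↔m.

izm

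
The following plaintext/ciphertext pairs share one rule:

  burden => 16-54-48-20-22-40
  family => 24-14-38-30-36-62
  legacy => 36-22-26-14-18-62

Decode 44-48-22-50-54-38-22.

presume

Each letter becomes 2×(its alphabet position, a=1..z=26) + 12.
Undoing it on 44-48-22-50-54-38-22: 44→(44−12)÷2=16=p, 48→(48−12)÷2=18=r, 22→(22−12)÷2=5=e, 50→(50−12)÷2=19=s, 54→(54−12)÷2=21=u, 38→(38−12)÷2=13=m, 22→(22−12)÷2=5=e.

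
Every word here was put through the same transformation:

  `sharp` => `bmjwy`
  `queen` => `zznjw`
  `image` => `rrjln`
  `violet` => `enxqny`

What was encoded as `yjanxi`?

Shifts by position in sharp: pos 0: s→b (+9), pos 1: h→m (+5), pos 2: a→j (+9), pos 3: r→w (+5) — repeating every 2. The shifts repeat in a cycle of length 2: positions 0,1,… shift by +9, +5, then the pattern repeats.
Reversing it on yjanxi: y−9=p, j−5=e, a−9=r, n−5=i, x−9=o, i−5=d.

period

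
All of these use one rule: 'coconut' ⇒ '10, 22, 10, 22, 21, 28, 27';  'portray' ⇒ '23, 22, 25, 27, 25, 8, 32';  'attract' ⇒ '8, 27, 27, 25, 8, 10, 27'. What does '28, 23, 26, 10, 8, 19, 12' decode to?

upscale

The number is (letter's place in the alphabet, a=1) + 7.
Reversing it on 28, 23, 26, 10, 8, 19, 12: 28→(28−7)÷1=21=u, 23→(23−7)÷1=16=p, 26→(26−7)÷1=19=s, 10→(10−7)÷1=3=c, 8→(8−7)÷1=1=a, 19→(19−7)÷1=12=l, 12→(12−7)÷1=5=e.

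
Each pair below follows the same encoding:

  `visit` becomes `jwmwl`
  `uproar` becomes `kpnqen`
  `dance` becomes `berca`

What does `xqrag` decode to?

Each letter's alphabet position (a=0..z=25) is mapped through 25·x+4 mod 26 — an affine cipher.
Undoing it on xqrag: x(23)→25·(23−4)≡7=h; q(16)→25·(16−4)≡14=o; r(17)→25·(17−4)≡13=n; a(0)→25·(0−4)≡4=e; g(6)→25·(6−4)≡24=y (all mod 26).

honey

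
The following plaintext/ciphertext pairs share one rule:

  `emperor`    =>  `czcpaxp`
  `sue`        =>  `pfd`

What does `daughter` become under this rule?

Two steps: reverse the string, then apply a Caesar shift of +11.
Applying it to daughter: reverse → rethguad; then shift: r+11=c, e+11=p, t+11=e, h+11=s, g+11=r, u+11=f, a+11=l, d+11=o.

cpesrflo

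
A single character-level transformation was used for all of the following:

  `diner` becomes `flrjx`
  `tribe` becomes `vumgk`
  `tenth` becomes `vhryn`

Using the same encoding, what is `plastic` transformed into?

In diner: d→f is +2, i→l is +3, n→r is +4, e→j is +5 — the shift increases by 1 each position. Letter i (0-indexed) is shifted by i+2, so successive shifts are 2, 3, 4, ….
Applying it to plastic: p+2=r, l+3=o, a+4=e, s+5=x, t+6=z, i+7=p, c+8=k.

roexzpk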